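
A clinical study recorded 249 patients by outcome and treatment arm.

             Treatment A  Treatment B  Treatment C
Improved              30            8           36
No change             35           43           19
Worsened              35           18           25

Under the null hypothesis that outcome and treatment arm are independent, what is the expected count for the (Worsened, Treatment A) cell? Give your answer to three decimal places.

31.325

Row total (Worsened) = 78; column total (Treatment A) = 100; grand total N = 249.
Expected count = (row total × column total) / N = 78 × 100 / 249 = 31.325.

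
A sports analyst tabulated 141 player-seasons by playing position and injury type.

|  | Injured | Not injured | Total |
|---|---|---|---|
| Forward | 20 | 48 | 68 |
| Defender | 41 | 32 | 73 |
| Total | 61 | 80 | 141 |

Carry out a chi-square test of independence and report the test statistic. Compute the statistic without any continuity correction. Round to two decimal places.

10.27

Grand total N = 141.
Expected counts (row total × column total / N):
  Forward, Injured: 68×61/141 = 29.4184
  Forward, Not injured: 68×80/141 = 38.5816
  Defender, Injured: 73×61/141 = 31.5816
  Defender, Not injured: 73×80/141 = 41.4184
Contributions (O − E)²/E:
  (20 − 29.4184)²/29.4184 = 3.0153
  (48 − 38.5816)²/38.5816 = 2.2992
  (41 − 31.5816)²/31.5816 = 2.8088
  (32 − 41.4184)²/41.4184 = 2.1417
χ² = 3.0153 + 2.2992 + 2.8088 + 2.1417 = 10.27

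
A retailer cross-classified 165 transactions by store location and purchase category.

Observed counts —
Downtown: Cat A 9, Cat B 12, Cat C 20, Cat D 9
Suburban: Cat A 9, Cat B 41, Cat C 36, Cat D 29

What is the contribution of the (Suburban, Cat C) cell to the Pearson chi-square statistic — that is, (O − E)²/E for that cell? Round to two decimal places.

0.24

Row total (Suburban) = 115; column total (Cat C) = 56; N = 165.
Expected count E = 115 × 56 / 165 = 39.030.
Contribution = (O − E)²/E = (36 − 39.030)² / 39.030 = 0.24.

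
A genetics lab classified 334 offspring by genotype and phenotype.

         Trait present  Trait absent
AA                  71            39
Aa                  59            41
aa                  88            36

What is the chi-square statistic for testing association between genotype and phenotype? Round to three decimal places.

3.536

Row totals: 110, 100, 124. Column totals: 218, 116. Grand total N = 334.
Expected counts (row total × column total / N):
  AA, Trait present: 110×218/334 = 71.7964
  AA, Trait absent: 110×116/334 = 38.2036
  Aa, Trait present: 100×218/334 = 65.2695
  Aa, Trait absent: 100×116/334 = 34.7305
  aa, Trait present: 124×218/334 = 80.9341
  aa, Trait absent: 124×116/334 = 43.0659
Contributions (O − E)²/E:
  (71 − 71.7964)²/71.7964 = 0.0088
  (39 − 38.2036)²/38.2036 = 0.0166
  (59 − 65.2695)²/65.2695 = 0.6022
  (41 − 34.7305)²/34.7305 = 1.1318
  (88 − 80.9341)²/80.9341 = 0.6169
  (36 − 43.0659)²/43.0659 = 1.1593
χ² = 0.0088 + 0.0166 + 0.6022 + 1.1318 + 0.6169 + 1.1593 = 3.536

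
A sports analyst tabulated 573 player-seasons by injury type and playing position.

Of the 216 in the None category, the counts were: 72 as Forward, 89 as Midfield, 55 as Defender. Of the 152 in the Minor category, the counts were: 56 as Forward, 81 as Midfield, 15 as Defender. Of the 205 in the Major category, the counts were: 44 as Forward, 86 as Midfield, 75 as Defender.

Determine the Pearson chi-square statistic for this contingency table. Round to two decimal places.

Row totals: 216, 152, 205. Column totals: 172, 256, 145. Grand total N = 573.
Expected counts (row total × column total / N):
  None, Forward: 216×172/573 = 64.838
  None, Midfield: 216×256/573 = 96.503
  None, Defender: 216×145/573 = 54.660
  Minor, Forward: 152×172/573 = 45.627
  Minor, Midfield: 152×256/573 = 67.909
  Minor, Defender: 152×145/573 = 38.464
  Major, Forward: 205×172/573 = 61.536
  Major, Midfield: 205×256/573 = 91.588
  Major, Defender: 205×145/573 = 51.876
Contributions (O − E)²/E:
  (72 − 64.838)²/64.838 = 0.7911
  (89 − 96.503)²/96.503 = 0.5833
  (55 − 54.660)²/54.660 = 0.0021
  (56 − 45.627)²/45.627 = 2.3582
  (81 − 67.909)²/67.909 = 2.5236
  (15 − 38.464)²/38.464 = 14.3136
  (44 − 61.536)²/61.536 = 4.9973
  (86 − 91.588)²/91.588 = 0.3409
  (75 − 51.876)²/51.876 = 10.3076
χ² = 0.7911 + 0.5833 + 0.0021 + 2.3582 + 2.5236 + 14.3136 + 4.9973 + 0.3409 + 10.3076 = 36.22

36.22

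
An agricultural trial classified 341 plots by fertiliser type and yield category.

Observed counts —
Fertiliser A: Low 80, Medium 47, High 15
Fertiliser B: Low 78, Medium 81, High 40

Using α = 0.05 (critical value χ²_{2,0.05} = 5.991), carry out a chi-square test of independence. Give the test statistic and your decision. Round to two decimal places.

Row totals: 142, 199. Column totals: 158, 128, 55. Grand total N = 341.
Expected counts (row total × column total / N):
  Fertiliser A, Low: 142×158/341 = 65.7947
  Fertiliser A, Medium: 142×128/341 = 53.3021
  Fertiliser A, High: 142×55/341 = 22.9032
  Fertiliser B, Low: 199×158/341 = 92.2053
  Fertiliser B, Medium: 199×128/341 = 74.6979
  Fertiliser B, High: 199×55/341 = 32.0968
Contributions (O − E)²/E:
  (80 − 65.7947)²/65.7947 = 3.0670
  (47 − 53.3021)²/53.3021 = 0.7451
  (15 − 22.9032)²/22.9032 = 2.7272
  (78 − 92.2053)²/92.2053 = 2.1885
  (81 − 74.6979)²/74.6979 = 0.5317
  (40 − 32.0968)²/32.0968 = 1.9460
χ² = 3.0670 + 0.7451 + 2.7272 + 2.1885 + 0.5317 + 1.9460 = 11.21
df = (2−1)(3−1) = 2. Since 11.21 > 5.991, reject the null hypothesis of independence at α = 0.05.

11.21; reject H₀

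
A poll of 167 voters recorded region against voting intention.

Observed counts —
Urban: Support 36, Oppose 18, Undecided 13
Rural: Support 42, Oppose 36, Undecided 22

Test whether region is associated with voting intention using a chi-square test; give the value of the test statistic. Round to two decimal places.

2.35

Row totals: 67, 100. Column totals: 78, 54, 35. Grand total N = 167.
Expected counts (row total × column total / N):
  Urban, Support: 67×78/167 = 31.293
  Urban, Oppose: 67×54/167 = 21.665
  Urban, Undecided: 67×35/167 = 14.042
  Rural, Support: 100×78/167 = 46.707
  Rural, Oppose: 100×54/167 = 32.335
  Rural, Undecided: 100×35/167 = 20.958
Contributions (O − E)²/E:
  (36 − 31.293)²/31.293 = 0.7080
  (18 − 21.665)²/21.665 = 0.6200
  (13 − 14.042)²/14.042 = 0.0773
  (42 − 46.707)²/46.707 = 0.4744
  (36 − 32.335)²/32.335 = 0.4154
  (22 − 20.958)²/20.958 = 0.0518
χ² = 0.7080 + 0.6200 + 0.0773 + 0.4744 + 0.4154 + 0.0518 = 2.35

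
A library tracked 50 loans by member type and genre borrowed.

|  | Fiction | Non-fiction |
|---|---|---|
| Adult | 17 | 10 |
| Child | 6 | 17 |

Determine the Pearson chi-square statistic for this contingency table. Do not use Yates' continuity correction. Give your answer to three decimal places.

6.799

Row totals: 27, 23. Column totals: 23, 27. Grand total N = 50.
Expected counts (row total × column total / N):
  Adult, Fiction: 27×23/50 = 12.4200
  Adult, Non-fiction: 27×27/50 = 14.5800
  Child, Fiction: 23×23/50 = 10.5800
  Child, Non-fiction: 23×27/50 = 12.4200
Contributions (O − E)²/E:
  (17 − 12.4200)²/12.4200 = 1.6889
  (10 − 14.5800)²/14.5800 = 1.4387
  (6 − 10.5800)²/10.5800 = 1.9826
  (17 − 12.4200)²/12.4200 = 1.6889
χ² = 1.6889 + 1.4387 + 1.9826 + 1.6889 = 6.799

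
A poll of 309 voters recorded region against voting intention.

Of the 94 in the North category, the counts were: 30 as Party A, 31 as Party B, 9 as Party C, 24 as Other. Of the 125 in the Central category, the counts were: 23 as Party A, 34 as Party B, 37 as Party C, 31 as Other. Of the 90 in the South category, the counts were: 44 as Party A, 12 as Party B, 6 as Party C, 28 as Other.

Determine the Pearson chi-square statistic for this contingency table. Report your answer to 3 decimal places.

44.508

Row totals: 94, 125, 90. Column totals: 97, 77, 52, 83. Grand total N = 309.
Expected counts (row total × column total / N):
  North, Party A: 94×97/309 = 29.5081
  North, Party B: 94×77/309 = 23.4239
  North, Party C: 94×52/309 = 15.8188
  North, Other: 94×83/309 = 25.2492
  Central, Party A: 125×97/309 = 39.2395
  Central, Party B: 125×77/309 = 31.1489
  Central, Party C: 125×52/309 = 21.0356
  Central, Other: 125×83/309 = 33.5761
  South, Party A: 90×97/309 = 28.2524
  South, Party B: 90×77/309 = 22.4272
  South, Party C: 90×52/309 = 15.1456
  South, Other: 90×83/309 = 24.1748
Contributions (O − E)²/E:
  (30 − 29.5081)²/29.5081 = 0.0082
  (31 − 23.4239)²/23.4239 = 2.4504
  (9 − 15.8188)²/15.8188 = 2.9393
  (24 − 25.2492)²/25.2492 = 0.0618
  (23 − 39.2395)²/39.2395 = 6.7208
  (34 − 31.1489)²/31.1489 = 0.2610
  (37 − 21.0356)²/21.0356 = 12.1157
  (31 − 33.5761)²/33.5761 = 0.1976
  (44 − 28.2524)²/28.2524 = 8.7776
  (12 − 22.4272)²/22.4272 = 4.8480
  (6 − 15.1456)²/15.1456 = 5.5225
  (28 − 24.1748)²/24.1748 = 0.6053
χ² = 0.0082 + 2.4504 + 2.9393 + 0.0618 + 6.7208 + 0.2610 + 12.1157 + 0.1976 + 8.7776 + 4.8480 + 5.5225 + 0.6053 = 44.508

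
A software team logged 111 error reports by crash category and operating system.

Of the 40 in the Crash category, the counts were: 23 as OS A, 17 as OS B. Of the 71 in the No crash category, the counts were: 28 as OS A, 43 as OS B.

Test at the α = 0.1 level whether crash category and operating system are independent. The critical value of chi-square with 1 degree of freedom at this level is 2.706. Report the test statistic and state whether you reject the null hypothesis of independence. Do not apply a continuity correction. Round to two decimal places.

3.36; reject H₀

Row totals: 40, 71. Column totals: 51, 60. Grand total N = 111.
Expected counts (row total × column total / N):
  Crash, OS A: 40×51/111 = 18.378
  Crash, OS B: 40×60/111 = 21.622
  No crash, OS A: 71×51/111 = 32.622
  No crash, OS B: 71×60/111 = 38.378
Contributions (O − E)²/E:
  (23 − 18.378)²/18.378 = 1.1624
  (17 − 21.622)²/21.622 = 0.9880
  (28 − 32.622)²/32.622 = 0.6549
  (43 − 38.378)²/38.378 = 0.5566
χ² = 1.1624 + 0.9880 + 0.6549 + 0.5566 = 3.36
df = (2−1)(2−1) = 1. Since 3.36 > 2.706, reject the null hypothesis of independence at α = 0.1.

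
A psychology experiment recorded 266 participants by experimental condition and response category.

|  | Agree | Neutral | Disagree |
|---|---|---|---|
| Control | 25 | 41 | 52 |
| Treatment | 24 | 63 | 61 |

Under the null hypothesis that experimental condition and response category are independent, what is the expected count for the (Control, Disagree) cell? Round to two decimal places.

Row total (Control) = 118; column total (Disagree) = 113; grand total N = 266.
Expected count = (row total × column total) / N = 118 × 113 / 266 = 50.13.

50.13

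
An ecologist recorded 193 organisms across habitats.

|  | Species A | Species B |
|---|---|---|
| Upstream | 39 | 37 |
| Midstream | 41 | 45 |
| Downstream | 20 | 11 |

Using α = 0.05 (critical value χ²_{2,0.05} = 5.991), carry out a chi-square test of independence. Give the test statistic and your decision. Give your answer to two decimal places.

Row totals: 76, 86, 31. Column totals: 100, 93. Grand total N = 193.
Expected counts (row total × column total / N):
  Upstream, Species A: 76×100/193 = 39.378
  Upstream, Species B: 76×93/193 = 36.622
  Midstream, Species A: 86×100/193 = 44.560
  Midstream, Species B: 86×93/193 = 41.440
  Downstream, Species A: 31×100/193 = 16.062
  Downstream, Species B: 31×93/193 = 14.938
Contributions (O − E)²/E:
  (39 − 39.378)²/39.378 = 0.0036
  (37 − 36.622)²/36.622 = 0.0039
  (41 − 44.560)²/44.560 = 0.2844
  (45 − 41.440)²/41.440 = 0.3058
  (20 − 16.062)²/16.062 = 0.9655
  (11 − 14.938)²/14.938 = 1.0381
χ² = 0.0036 + 0.0039 + 0.2844 + 0.3058 + 0.9655 + 1.0381 = 2.60
df = (3−1)(2−1) = 2. Since 2.60 < 5.991, fail to reject the null hypothesis of independence at α = 0.05.

2.60; fail to reject H₀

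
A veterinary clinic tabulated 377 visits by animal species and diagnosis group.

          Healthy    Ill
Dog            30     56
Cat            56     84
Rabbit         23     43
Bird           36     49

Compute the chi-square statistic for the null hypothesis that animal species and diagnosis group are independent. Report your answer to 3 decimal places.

1.513

Row totals: 86, 140, 66, 85. Column totals: 145, 232. Grand total N = 377.
Expected counts (row total × column total / N):
  Dog, Healthy: 86×145/377 = 33.0769
  Dog, Ill: 86×232/377 = 52.9231
  Cat, Healthy: 140×145/377 = 53.8462
  Cat, Ill: 140×232/377 = 86.1538
  Rabbit, Healthy: 66×145/377 = 25.3846
  Rabbit, Ill: 66×232/377 = 40.6154
  Bird, Healthy: 85×145/377 = 32.6923
  Bird, Ill: 85×232/377 = 52.3077
Contributions (O − E)²/E:
  (30 − 33.0769)²/33.0769 = 0.2862
  (56 − 52.9231)²/52.9231 = 0.1789
  (56 − 53.8462)²/53.8462 = 0.0862
  (84 − 86.1538)²/86.1538 = 0.0538
  (23 − 25.3846)²/25.3846 = 0.2240
  (43 − 40.6154)²/40.6154 = 0.1400
  (36 − 32.6923)²/32.6923 = 0.3347
  (49 − 52.3077)²/52.3077 = 0.2092
χ² = 0.2862 + 0.1789 + 0.0862 + 0.0538 + 0.2240 + 0.1400 + 0.3347 + 0.2092 = 1.513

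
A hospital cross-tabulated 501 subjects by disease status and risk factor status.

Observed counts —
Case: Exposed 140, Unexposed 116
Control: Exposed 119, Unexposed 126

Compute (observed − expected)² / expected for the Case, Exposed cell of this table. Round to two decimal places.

0.44

Row total (Case) = 256; column total (Exposed) = 259; N = 501.
Expected count E = 256 × 259 / 501 = 132.343.
Contribution = (O − E)²/E = (140 − 132.343)² / 132.343 = 0.44.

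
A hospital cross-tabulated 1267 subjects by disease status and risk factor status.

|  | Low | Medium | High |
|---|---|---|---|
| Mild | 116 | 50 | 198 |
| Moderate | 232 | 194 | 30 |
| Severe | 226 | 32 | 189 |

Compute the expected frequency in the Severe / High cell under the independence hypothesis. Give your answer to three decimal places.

Row total (Severe) = 447; column total (High) = 417; grand total N = 1267.
Expected count = (row total × column total) / N = 447 × 417 / 1267 = 147.118.

147.118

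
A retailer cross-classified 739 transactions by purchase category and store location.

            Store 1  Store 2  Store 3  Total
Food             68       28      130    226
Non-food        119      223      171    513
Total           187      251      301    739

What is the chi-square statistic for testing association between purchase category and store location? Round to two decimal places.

Grand total N = 739.
Expected counts (row total × column total / N):
  Food, Store 1: 226×187/739 = 57.188
  Food, Store 2: 226×251/739 = 76.760
  Food, Store 3: 226×301/739 = 92.051
  Non-food, Store 1: 513×187/739 = 129.812
  Non-food, Store 2: 513×251/739 = 174.240
  Non-food, Store 3: 513×301/739 = 208.949
Contributions (O − E)²/E:
  (68 − 57.188)²/57.188 = 2.0441
  (28 − 76.760)²/76.760 = 30.9737
  (130 − 92.051)²/92.051 = 15.6449
  (119 − 129.812)²/129.812 = 0.9005
  (223 − 174.240)²/174.240 = 13.6452
  (171 − 208.949)²/208.949 = 6.8922
χ² = 2.0441 + 30.9737 + 15.6449 + 0.9005 + 13.6452 + 6.8922 = 70.10

70.10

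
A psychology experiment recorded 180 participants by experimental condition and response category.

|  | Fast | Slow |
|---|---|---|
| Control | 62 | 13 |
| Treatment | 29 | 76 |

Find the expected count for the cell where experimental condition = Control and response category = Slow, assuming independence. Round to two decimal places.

37.08

Row total (Control) = 75; column total (Slow) = 89; grand total N = 180.
Expected count = (row total × column total) / N = 75 × 89 / 180 = 37.08.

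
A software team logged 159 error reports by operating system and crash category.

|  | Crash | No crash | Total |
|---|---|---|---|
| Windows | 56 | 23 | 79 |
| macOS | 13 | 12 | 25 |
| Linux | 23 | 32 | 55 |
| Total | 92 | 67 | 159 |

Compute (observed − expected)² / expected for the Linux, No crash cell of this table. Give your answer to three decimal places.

Row total (Linux) = 55; column total (No crash) = 67; N = 159.
Expected count E = 55 × 67 / 159 = 23.1761.
Contribution = (O − E)²/E = (32 − 23.1761)² / 23.1761 = 3.360.

3.360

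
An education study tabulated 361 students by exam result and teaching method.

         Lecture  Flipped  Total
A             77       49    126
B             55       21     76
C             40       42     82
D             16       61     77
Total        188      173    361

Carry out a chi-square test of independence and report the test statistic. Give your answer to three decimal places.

47.239

Grand total N = 361.
Expected counts (row total × column total / N):
  A, Lecture: 126×188/361 = 65.61773
  A, Flipped: 126×173/361 = 60.38227
  B, Lecture: 76×188/361 = 39.57895
  B, Flipped: 76×173/361 = 36.42105
  C, Lecture: 82×188/361 = 42.70360
  C, Flipped: 82×173/361 = 39.29640
  D, Lecture: 77×188/361 = 40.09972
  D, Flipped: 77×173/361 = 36.90028
Contributions (O − E)²/E:
  (77 − 65.61773)²/65.61773 = 1.9744
  (49 − 60.38227)²/60.38227 = 2.1456
  (55 − 39.57895)²/39.57895 = 6.0085
  (21 − 36.42105)²/36.42105 = 6.5294
  (40 − 42.70360)²/42.70360 = 0.1712
  (42 − 39.29640)²/39.29640 = 0.1860
  (16 − 40.09972)²/40.09972 = 14.4838
  (61 − 36.90028)²/36.90028 = 15.7396
χ² = 1.9744 + 2.1456 + 6.0085 + 6.5294 + 0.1712 + 0.1860 + 14.4838 + 15.7396 = 47.239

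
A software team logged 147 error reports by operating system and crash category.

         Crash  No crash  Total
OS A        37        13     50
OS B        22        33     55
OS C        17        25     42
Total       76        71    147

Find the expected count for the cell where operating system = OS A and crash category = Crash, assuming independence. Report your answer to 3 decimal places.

25.850

Row total (OS A) = 50; column total (Crash) = 76; grand total N = 147.
Expected count = (row total × column total) / N = 50 × 76 / 147 = 25.850.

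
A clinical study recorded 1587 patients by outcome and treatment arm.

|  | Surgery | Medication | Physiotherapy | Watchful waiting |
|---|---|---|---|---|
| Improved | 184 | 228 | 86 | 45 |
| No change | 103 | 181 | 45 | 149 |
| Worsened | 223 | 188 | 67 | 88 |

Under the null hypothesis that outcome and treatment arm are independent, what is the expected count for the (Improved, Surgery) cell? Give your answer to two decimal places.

174.50

Row total (Improved) = 543; column total (Surgery) = 510; grand total N = 1587.
Expected count = (row total × column total) / N = 543 × 510 / 1587 = 174.50.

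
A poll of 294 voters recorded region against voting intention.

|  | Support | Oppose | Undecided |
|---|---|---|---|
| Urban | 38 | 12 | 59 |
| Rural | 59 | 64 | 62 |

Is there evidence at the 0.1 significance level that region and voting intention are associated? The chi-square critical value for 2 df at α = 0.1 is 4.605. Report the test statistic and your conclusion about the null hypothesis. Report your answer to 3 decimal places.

22.025; reject H₀

Row totals: 109, 185. Column totals: 97, 76, 121. Grand total N = 294.
Expected counts (row total × column total / N):
  Urban, Support: 109×97/294 = 35.9626
  Urban, Oppose: 109×76/294 = 28.1769
  Urban, Undecided: 109×121/294 = 44.8605
  Rural, Support: 185×97/294 = 61.0374
  Rural, Oppose: 185×76/294 = 47.8231
  Rural, Undecided: 185×121/294 = 76.1395
Contributions (O − E)²/E:
  (38 − 35.9626)²/35.9626 = 0.1154
  (12 − 28.1769)²/28.1769 = 9.2875
  (59 − 44.8605)²/44.8605 = 4.4566
  (59 − 61.0374)²/61.0374 = 0.0680
  (64 − 47.8231)²/47.8231 = 5.4721
  (62 − 76.1395)²/76.1395 = 2.6258
χ² = 0.1154 + 9.2875 + 4.4566 + 0.0680 + 5.4721 + 2.6258 = 22.025
df = (2−1)(3−1) = 2. Since 22.025 > 4.605, reject the null hypothesis of independence at α = 0.1.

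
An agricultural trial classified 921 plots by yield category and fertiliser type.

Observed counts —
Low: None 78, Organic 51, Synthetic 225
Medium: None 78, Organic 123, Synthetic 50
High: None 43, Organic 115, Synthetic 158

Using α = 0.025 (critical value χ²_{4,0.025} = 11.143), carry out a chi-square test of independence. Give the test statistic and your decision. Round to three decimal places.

140.082; reject H₀

Row totals: 354, 251, 316. Column totals: 199, 289, 433. Grand total N = 921.
Expected counts (row total × column total / N):
  Low, None: 354×199/921 = 76.4886
  Low, Organic: 354×289/921 = 111.0814
  Low, Synthetic: 354×433/921 = 166.4300
  Medium, None: 251×199/921 = 54.2334
  Medium, Organic: 251×289/921 = 78.7611
  Medium, Synthetic: 251×433/921 = 118.0054
  High, None: 316×199/921 = 68.2780
  High, Organic: 316×289/921 = 99.1574
  High, Synthetic: 316×433/921 = 148.5646
Contributions (O − E)²/E:
  (78 − 76.4886)²/76.4886 = 0.0299
  (51 − 111.0814)²/111.0814 = 32.4967
  (225 − 166.4300)²/166.4300 = 20.6119
  (78 − 54.2334)²/54.2334 = 10.4152
  (123 − 78.7611)²/78.7611 = 24.8483
  (50 − 118.0054)²/118.0054 = 39.1909
  (43 − 68.2780)²/68.2780 = 9.3585
  (115 − 99.1574)²/99.1574 = 2.5312
  (158 − 148.5646)²/148.5646 = 0.5992
χ² = 0.0299 + 32.4967 + 20.6119 + 10.4152 + 24.8483 + 39.1909 + 9.3585 + 2.5312 + 0.5992 = 140.082
df = (3−1)(3−1) = 4. Since 140.082 > 11.143, reject the null hypothesis of independence at α = 0.025.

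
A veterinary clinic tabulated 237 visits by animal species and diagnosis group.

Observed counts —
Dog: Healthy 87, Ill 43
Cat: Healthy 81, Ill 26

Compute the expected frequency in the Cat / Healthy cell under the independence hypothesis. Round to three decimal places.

Row total (Cat) = 107; column total (Healthy) = 168; grand total N = 237.
Expected count = (row total × column total) / N = 107 × 168 / 237 = 75.848.

75.848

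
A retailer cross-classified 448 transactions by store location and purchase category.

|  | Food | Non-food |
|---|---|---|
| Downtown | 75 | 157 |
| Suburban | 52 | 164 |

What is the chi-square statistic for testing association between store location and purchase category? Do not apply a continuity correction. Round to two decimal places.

3.75

Row totals: 232, 216. Column totals: 127, 321. Grand total N = 448.
Expected counts (row total × column total / N):
  Downtown, Food: 232×127/448 = 65.768
  Downtown, Non-food: 232×321/448 = 166.232
  Suburban, Food: 216×127/448 = 61.232
  Suburban, Non-food: 216×321/448 = 154.768
Contributions (O − E)²/E:
  (75 − 65.768)²/65.768 = 1.2959
  (157 − 166.232)²/166.232 = 0.5127
  (52 − 61.232)²/61.232 = 1.3919
  (164 − 154.768)²/154.768 = 0.5507
χ² = 1.2959 + 0.5127 + 1.3919 + 0.5507 = 3.75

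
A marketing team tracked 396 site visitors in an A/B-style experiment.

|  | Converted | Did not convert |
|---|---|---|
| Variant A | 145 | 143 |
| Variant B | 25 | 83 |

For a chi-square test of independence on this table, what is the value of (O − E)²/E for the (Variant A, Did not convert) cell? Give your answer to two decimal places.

Row total (Variant A) = 288; column total (Did not convert) = 226; N = 396.
Expected count E = 288 × 226 / 396 = 164.3636.
Contribution = (O − E)²/E = (143 − 164.3636)² / 164.3636 = 2.78.

2.78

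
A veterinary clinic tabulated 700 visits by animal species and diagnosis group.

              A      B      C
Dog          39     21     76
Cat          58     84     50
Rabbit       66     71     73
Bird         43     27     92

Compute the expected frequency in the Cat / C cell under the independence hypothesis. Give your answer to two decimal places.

Row total (Cat) = 192; column total (C) = 291; grand total N = 700.
Expected count = (row total × column total) / N = 192 × 291 / 700 = 79.82.

79.82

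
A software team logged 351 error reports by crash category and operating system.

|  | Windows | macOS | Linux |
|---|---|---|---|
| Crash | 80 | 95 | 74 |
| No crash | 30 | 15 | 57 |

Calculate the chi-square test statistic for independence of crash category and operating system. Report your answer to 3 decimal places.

Row totals: 249, 102. Column totals: 110, 110, 131. Grand total N = 351.
Expected counts (row total × column total / N):
  Crash, Windows: 249×110/351 = 78.0342
  Crash, macOS: 249×110/351 = 78.0342
  Crash, Linux: 249×131/351 = 92.9316
  No crash, Windows: 102×110/351 = 31.9658
  No crash, macOS: 102×110/351 = 31.9658
  No crash, Linux: 102×131/351 = 38.0684
Contributions (O − E)²/E:
  (80 − 78.0342)²/78.0342 = 0.0495
  (95 − 78.0342)²/78.0342 = 3.6886
  (74 − 92.9316)²/92.9316 = 3.8567
  (30 − 31.9658)²/31.9658 = 0.1209
  (15 − 31.9658)²/31.9658 = 9.0046
  (57 − 38.0684)²/38.0684 = 9.4148
χ² = 0.0495 + 3.6886 + 3.8567 + 0.1209 + 9.0046 + 9.4148 = 26.135

26.135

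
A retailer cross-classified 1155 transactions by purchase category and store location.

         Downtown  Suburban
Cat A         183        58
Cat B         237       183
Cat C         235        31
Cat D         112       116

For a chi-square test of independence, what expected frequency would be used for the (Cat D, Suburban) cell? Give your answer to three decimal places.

76.592

Row total (Cat D) = 228; column total (Suburban) = 388; grand total N = 1155.
Expected count = (row total × column total) / N = 228 × 388 / 1155 = 76.592.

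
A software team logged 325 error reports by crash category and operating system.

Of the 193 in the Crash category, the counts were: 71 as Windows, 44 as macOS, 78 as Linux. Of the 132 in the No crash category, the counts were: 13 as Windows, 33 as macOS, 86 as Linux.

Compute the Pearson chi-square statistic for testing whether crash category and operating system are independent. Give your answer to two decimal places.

Row totals: 193, 132. Column totals: 84, 77, 164. Grand total N = 325.
Expected counts (row total × column total / N):
  Crash, Windows: 193×84/325 = 49.8831
  Crash, macOS: 193×77/325 = 45.7262
  Crash, Linux: 193×164/325 = 97.3908
  No crash, Windows: 132×84/325 = 34.1169
  No crash, macOS: 132×77/325 = 31.2738
  No crash, Linux: 132×164/325 = 66.6092
Contributions (O − E)²/E:
  (71 − 49.8831)²/49.8831 = 8.9394
  (44 − 45.7262)²/45.7262 = 0.0652
  (78 − 97.3908)²/97.3908 = 3.8608
  (13 − 34.1169)²/34.1169 = 13.0705
  (33 − 31.2738)²/31.2738 = 0.0953
  (86 − 66.6092)²/66.6092 = 5.6449
χ² = 8.9394 + 0.0652 + 3.8608 + 13.0705 + 0.0953 + 5.6449 = 31.68

31.68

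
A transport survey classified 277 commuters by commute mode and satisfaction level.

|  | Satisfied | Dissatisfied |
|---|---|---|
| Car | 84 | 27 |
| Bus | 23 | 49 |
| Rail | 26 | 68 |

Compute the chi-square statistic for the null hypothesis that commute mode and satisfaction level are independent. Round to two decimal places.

57.08

Row totals: 111, 72, 94. Column totals: 133, 144. Grand total N = 277.
Expected counts (row total × column total / N):
  Car, Satisfied: 111×133/277 = 53.296
  Car, Dissatisfied: 111×144/277 = 57.704
  Bus, Satisfied: 72×133/277 = 34.570
  Bus, Dissatisfied: 72×144/277 = 37.430
  Rail, Satisfied: 94×133/277 = 45.134
  Rail, Dissatisfied: 94×144/277 = 48.866
Contributions (O − E)²/E:
  (84 − 53.296)²/53.296 = 17.6887
  (27 − 57.704)²/57.704 = 16.3374
  (23 − 34.570)²/34.570 = 3.8723
  (49 − 37.430)²/37.430 = 3.5764
  (26 − 45.134)²/45.134 = 8.1116
  (68 − 48.866)²/48.866 = 7.4921
χ² = 17.6887 + 16.3374 + 3.8723 + 3.5764 + 8.1116 + 7.4921 = 57.08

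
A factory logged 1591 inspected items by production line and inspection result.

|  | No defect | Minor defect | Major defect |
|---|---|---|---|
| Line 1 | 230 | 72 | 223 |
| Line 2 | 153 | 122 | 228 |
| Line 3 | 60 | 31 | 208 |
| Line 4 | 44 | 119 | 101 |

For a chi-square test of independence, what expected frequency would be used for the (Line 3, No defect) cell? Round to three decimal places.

Row total (Line 3) = 299; column total (No defect) = 487; grand total N = 1591.
Expected count = (row total × column total) / N = 299 × 487 / 1591 = 91.523.

91.523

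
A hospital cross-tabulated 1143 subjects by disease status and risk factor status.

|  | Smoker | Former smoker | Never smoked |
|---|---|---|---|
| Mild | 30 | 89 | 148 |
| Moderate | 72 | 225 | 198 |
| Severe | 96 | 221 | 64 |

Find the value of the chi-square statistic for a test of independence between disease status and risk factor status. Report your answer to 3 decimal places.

111.777

Row totals: 267, 495, 381. Column totals: 198, 535, 410. Grand total N = 1143.
Expected counts (row total × column total / N):
  Mild, Smoker: 267×198/1143 = 46.2520
  Mild, Former smoker: 267×535/1143 = 124.9738
  Mild, Never smoked: 267×410/1143 = 95.7743
  Moderate, Smoker: 495×198/1143 = 85.7480
  Moderate, Former smoker: 495×535/1143 = 231.6929
  Moderate, Never smoked: 495×410/1143 = 177.5591
  Severe, Smoker: 381×198/1143 = 66.0000
  Severe, Former smoker: 381×535/1143 = 178.3333
  Severe, Never smoked: 381×410/1143 = 136.6667
Contributions (O − E)²/E:
  (30 − 46.2520)²/46.2520 = 5.7106
  (89 − 124.9738)²/124.9738 = 10.3551
  (148 − 95.7743)²/95.7743 = 28.4787
  (72 − 85.7480)²/85.7480 = 2.2042
  (225 − 231.6929)²/231.6929 = 0.1933
  (198 − 177.5591)²/177.5591 = 2.3532
  (96 − 66.0000)²/66.0000 = 13.6364
  (221 − 178.3333)²/178.3333 = 10.2081
  (64 − 136.6667)²/136.6667 = 38.6374
χ² = 5.7106 + 10.3551 + 28.4787 + 2.2042 + 0.1933 + 2.3532 + 13.6364 + 10.2081 + 38.6374 = 111.777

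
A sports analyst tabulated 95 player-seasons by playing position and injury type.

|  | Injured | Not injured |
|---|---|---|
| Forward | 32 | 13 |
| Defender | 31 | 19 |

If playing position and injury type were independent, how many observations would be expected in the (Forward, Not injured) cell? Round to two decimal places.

Row total (Forward) = 45; column total (Not injured) = 32; grand total N = 95.
Expected count = (row total × column total) / N = 45 × 32 / 95 = 15.16.

15.16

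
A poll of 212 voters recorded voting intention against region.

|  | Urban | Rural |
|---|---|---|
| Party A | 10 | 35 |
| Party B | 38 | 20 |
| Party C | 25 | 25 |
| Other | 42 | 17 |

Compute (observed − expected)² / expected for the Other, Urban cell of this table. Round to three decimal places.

Row total (Other) = 59; column total (Urban) = 115; N = 212.
Expected count E = 59 × 115 / 212 = 32.00472.
Contribution = (O − E)²/E = (42 − 32.00472)² / 32.00472 = 3.122.

3.122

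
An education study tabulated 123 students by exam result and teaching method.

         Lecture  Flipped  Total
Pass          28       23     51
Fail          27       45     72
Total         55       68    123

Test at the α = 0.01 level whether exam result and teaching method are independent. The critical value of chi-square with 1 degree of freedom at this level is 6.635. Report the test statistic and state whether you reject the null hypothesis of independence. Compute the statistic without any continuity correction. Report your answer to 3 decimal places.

3.657; fail to reject H₀

Grand total N = 123.
Expected counts (row total × column total / N):
  Pass, Lecture: 51×55/123 = 22.8049
  Pass, Flipped: 51×68/123 = 28.1951
  Fail, Lecture: 72×55/123 = 32.1951
  Fail, Flipped: 72×68/123 = 39.8049
Contributions (O − E)²/E:
  (28 − 22.8049)²/22.8049 = 1.1835
  (23 − 28.1951)²/28.1951 = 0.9572
  (27 − 32.1951)²/32.1951 = 0.8383
  (45 − 39.8049)²/39.8049 = 0.6780
χ² = 1.1835 + 0.9572 + 0.8383 + 0.6780 = 3.657
df = (2−1)(2−1) = 1. Since 3.657 < 6.635, fail to reject the null hypothesis of independence at α = 0.01.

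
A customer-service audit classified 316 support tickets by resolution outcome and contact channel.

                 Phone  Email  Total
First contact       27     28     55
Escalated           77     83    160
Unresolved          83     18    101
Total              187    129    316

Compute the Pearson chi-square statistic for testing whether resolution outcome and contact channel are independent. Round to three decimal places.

32.525

Grand total N = 316.
Expected counts (row total × column total / N):
  First contact, Phone: 55×187/316 = 32.5475
  First contact, Email: 55×129/316 = 22.4525
  Escalated, Phone: 160×187/316 = 94.6835
  Escalated, Email: 160×129/316 = 65.3165
  Unresolved, Phone: 101×187/316 = 59.7690
  Unresolved, Email: 101×129/316 = 41.2310
Contributions (O − E)²/E:
  (27 − 32.5475)²/32.5475 = 0.9455
  (28 − 22.4525)²/22.4525 = 1.3707
  (77 − 94.6835)²/94.6835 = 3.3026
  (83 − 65.3165)²/65.3165 = 4.7876
  (83 − 59.7690)²/59.7690 = 9.0294
  (18 − 41.2310)²/41.2310 = 13.0892
χ² = 0.9455 + 1.3707 + 3.3026 + 4.7876 + 9.0294 + 13.0892 = 32.525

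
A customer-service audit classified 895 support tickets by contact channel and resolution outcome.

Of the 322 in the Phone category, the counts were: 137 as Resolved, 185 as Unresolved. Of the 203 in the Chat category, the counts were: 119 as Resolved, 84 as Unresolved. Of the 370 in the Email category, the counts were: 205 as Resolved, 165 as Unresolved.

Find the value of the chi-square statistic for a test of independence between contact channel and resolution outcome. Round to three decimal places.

Row totals: 322, 203, 370. Column totals: 461, 434. Grand total N = 895.
Expected counts (row total × column total / N):
  Phone, Resolved: 322×461/895 = 165.8570
  Phone, Unresolved: 322×434/895 = 156.1430
  Chat, Resolved: 203×461/895 = 104.5620
  Chat, Unresolved: 203×434/895 = 98.4380
  Email, Resolved: 370×461/895 = 190.5810
  Email, Unresolved: 370×434/895 = 179.4190
Contributions (O − E)²/E:
  (137 − 165.8570)²/165.8570 = 5.0207
  (185 − 156.1430)²/156.1430 = 5.3331
  (119 − 104.5620)²/104.5620 = 1.9936
  (84 − 98.4380)²/98.4380 = 2.1176
  (205 − 190.5810)²/190.5810 = 1.0909
  (165 − 179.4190)²/179.4190 = 1.1588
χ² = 5.0207 + 5.3331 + 1.9936 + 2.1176 + 1.0909 + 1.1588 = 16.715

16.715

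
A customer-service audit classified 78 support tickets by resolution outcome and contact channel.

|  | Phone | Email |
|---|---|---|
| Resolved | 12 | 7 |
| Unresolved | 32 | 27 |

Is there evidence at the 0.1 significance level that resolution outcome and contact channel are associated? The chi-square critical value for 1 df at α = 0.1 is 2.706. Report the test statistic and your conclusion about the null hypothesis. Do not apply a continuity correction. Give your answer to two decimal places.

0.47; fail to reject H₀

Row totals: 19, 59. Column totals: 44, 34. Grand total N = 78.
Expected counts (row total × column total / N):
  Resolved, Phone: 19×44/78 = 10.7179
  Resolved, Email: 19×34/78 = 8.2821
  Unresolved, Phone: 59×44/78 = 33.2821
  Unresolved, Email: 59×34/78 = 25.7179
Contributions (O − E)²/E:
  (12 − 10.7179)²/10.7179 = 0.1534
  (7 − 8.2821)²/8.2821 = 0.1985
  (32 − 33.2821)²/33.2821 = 0.0494
  (27 − 25.7179)²/25.7179 = 0.0639
χ² = 0.1534 + 0.1985 + 0.0494 + 0.0639 = 0.47
df = (2−1)(2−1) = 1. Since 0.47 < 2.706, fail to reject the null hypothesis of independence at α = 0.1.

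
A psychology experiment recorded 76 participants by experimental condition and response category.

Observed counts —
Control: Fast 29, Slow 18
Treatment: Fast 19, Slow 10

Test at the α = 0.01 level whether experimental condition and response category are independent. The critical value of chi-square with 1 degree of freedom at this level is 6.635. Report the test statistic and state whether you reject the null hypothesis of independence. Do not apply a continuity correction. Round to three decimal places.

0.112; fail to reject H₀

Row totals: 47, 29. Column totals: 48, 28. Grand total N = 76.
Expected counts (row total × column total / N):
  Control, Fast: 47×48/76 = 29.6842
  Control, Slow: 47×28/76 = 17.3158
  Treatment, Fast: 29×48/76 = 18.3158
  Treatment, Slow: 29×28/76 = 10.6842
Contributions (O − E)²/E:
  (29 − 29.6842)²/29.6842 = 0.0158
  (18 − 17.3158)²/17.3158 = 0.0270
  (19 − 18.3158)²/18.3158 = 0.0256
  (10 − 10.6842)²/10.6842 = 0.0438
χ² = 0.0158 + 0.0270 + 0.0256 + 0.0438 = 0.112
df = (2−1)(2−1) = 1. Since 0.112 < 6.635, fail to reject the null hypothesis of independence at α = 0.01.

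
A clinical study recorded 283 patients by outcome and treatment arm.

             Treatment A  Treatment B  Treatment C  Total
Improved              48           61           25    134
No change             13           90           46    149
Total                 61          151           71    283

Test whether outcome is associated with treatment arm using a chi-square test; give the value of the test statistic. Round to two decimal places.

31.16

Grand total N = 283.
Expected counts (row total × column total / N):
  Improved, Treatment A: 134×61/283 = 28.883
  Improved, Treatment B: 134×151/283 = 71.498
  Improved, Treatment C: 134×71/283 = 33.618
  No change, Treatment A: 149×61/283 = 32.117
  No change, Treatment B: 149×151/283 = 79.502
  No change, Treatment C: 149×71/283 = 37.382
Contributions (O − E)²/E:
  (48 − 28.883)²/28.883 = 12.6531
  (61 − 71.498)²/71.498 = 1.5414
  (25 − 33.618)²/33.618 = 2.2092
  (13 − 32.117)²/32.117 = 11.3790
  (90 − 79.502)²/79.502 = 1.3862
  (46 − 37.382)²/37.382 = 1.9868
χ² = 12.6531 + 1.5414 + 2.2092 + 11.3790 + 1.3862 + 1.9868 = 31.16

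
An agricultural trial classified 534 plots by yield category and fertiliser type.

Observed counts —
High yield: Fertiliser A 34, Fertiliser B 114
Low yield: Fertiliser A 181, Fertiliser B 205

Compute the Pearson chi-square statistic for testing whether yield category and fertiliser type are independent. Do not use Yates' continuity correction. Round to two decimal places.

25.45

Row totals: 148, 386. Column totals: 215, 319. Grand total N = 534.
Expected counts (row total × column total / N):
  High yield, Fertiliser A: 148×215/534 = 59.588
  High yield, Fertiliser B: 148×319/534 = 88.412
  Low yield, Fertiliser A: 386×215/534 = 155.412
  Low yield, Fertiliser B: 386×319/534 = 230.588
Contributions (O − E)²/E:
  (34 − 59.588)²/59.588 = 10.9879
  (114 − 88.412)²/88.412 = 7.4056
  (181 − 155.412)²/155.412 = 4.2130
  (205 − 230.588)²/230.588 = 2.8395
χ² = 10.9879 + 7.4056 + 4.2130 + 2.8395 = 25.45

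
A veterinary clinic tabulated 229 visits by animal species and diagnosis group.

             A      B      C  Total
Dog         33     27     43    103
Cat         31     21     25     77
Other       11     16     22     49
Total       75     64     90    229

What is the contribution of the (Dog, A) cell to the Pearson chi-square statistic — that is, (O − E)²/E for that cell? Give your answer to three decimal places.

Row total (Dog) = 103; column total (A) = 75; N = 229.
Expected count E = 103 × 75 / 229 = 33.7336.
Contribution = (O − E)²/E = (33 − 33.7336)² / 33.7336 = 0.016.

0.016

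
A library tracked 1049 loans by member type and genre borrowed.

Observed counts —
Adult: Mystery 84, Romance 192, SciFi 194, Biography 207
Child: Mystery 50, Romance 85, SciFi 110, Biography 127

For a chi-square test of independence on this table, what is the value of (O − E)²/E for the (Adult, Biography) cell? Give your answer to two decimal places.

0.34

Row total (Adult) = 677; column total (Biography) = 334; N = 1049.
Expected count E = 677 × 334 / 1049 = 215.556.
Contribution = (O − E)²/E = (207 − 215.556)² / 215.556 = 0.34.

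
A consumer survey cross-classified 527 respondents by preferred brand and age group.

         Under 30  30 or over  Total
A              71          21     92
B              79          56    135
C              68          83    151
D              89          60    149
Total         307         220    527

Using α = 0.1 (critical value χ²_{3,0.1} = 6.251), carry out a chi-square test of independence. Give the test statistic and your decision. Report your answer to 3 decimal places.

Grand total N = 527.
Expected counts (row total × column total / N):
  A, Under 30: 92×307/527 = 53.5939
  A, 30 or over: 92×220/527 = 38.4061
  B, Under 30: 135×307/527 = 78.6433
  B, 30 or over: 135×220/527 = 56.3567
  C, Under 30: 151×307/527 = 87.9639
  C, 30 or over: 151×220/527 = 63.0361
  D, Under 30: 149×307/527 = 86.7989
  D, 30 or over: 149×220/527 = 62.2011
Contributions (O − E)²/E:
  (71 − 53.5939)²/53.5939 = 5.6531
  (21 − 38.4061)²/38.4061 = 7.8887
  (79 − 78.6433)²/78.6433 = 0.0016
  (56 − 56.3567)²/56.3567 = 0.0023
  (68 − 87.9639)²/87.9639 = 4.5309
  (83 − 63.0361)²/63.0361 = 6.3227
  (89 − 86.7989)²/86.7989 = 0.0558
  (60 − 62.2011)²/62.2011 = 0.0779
χ² = 5.6531 + 7.8887 + 0.0016 + 0.0023 + 4.5309 + 6.3227 + 0.0558 + 0.0779 = 24.533
df = (4−1)(2−1) = 3. Since 24.533 > 6.251, reject the null hypothesis of independence at α = 0.1.

24.533; reject H₀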